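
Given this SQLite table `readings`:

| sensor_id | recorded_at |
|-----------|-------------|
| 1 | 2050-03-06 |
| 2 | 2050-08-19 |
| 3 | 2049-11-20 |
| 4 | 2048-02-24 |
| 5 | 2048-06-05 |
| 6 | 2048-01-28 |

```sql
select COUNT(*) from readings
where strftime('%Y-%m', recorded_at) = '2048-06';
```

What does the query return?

1

Rows with year-month 2048-06: 2048-06-05 → 1.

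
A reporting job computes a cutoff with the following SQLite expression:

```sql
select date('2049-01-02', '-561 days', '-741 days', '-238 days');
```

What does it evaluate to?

2044-10-15

Applying '-561 days' to 2049-01-02: counting 561 days back gives 2047-06-21.
Applying '-741 days' to 2047-06-21: counting 741 days back gives 2045-06-10.
Applying '-238 days' to 2045-06-10: counting 238 days back gives 2044-10-15.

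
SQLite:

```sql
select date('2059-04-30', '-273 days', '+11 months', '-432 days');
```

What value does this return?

2058-04-25

Applying '-273 days' to 2059-04-30: counting 273 days back gives 2058-07-31.
Adding +11 months to 2058-07-31 targets 2059-06-31. June 2059 has only 30 days, so SQLite normalizes the 1-day overflow forward to 2059-07-01.
Applying '-432 days' to 2059-07-01: counting 432 days back gives 2058-04-25.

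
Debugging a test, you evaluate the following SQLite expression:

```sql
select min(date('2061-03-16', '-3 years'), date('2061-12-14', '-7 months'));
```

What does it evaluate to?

2058-03-16

date('2061-03-16', '-3 years') → 2058-03-16.
date('2061-12-14', '-7 months') → 2061-05-14.
Earlier of the two is 2058-03-16.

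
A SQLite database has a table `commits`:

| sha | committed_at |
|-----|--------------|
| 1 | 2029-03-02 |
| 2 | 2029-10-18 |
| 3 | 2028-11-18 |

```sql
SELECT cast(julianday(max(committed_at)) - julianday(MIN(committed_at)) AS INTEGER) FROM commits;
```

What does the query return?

MIN = 2028-11-18, MAX = 2029-10-18.
12 days remain in November 2028 after the 18th (30 − 18).
Full months from December 2028 through September 2029 contribute their day counts.
Then 18 days into October 2029.
Total: 12 + 31 + 31 + 28 + 31 + 30 + 31 + 30 + 31 + 31 + 30 + 18 = 334.

334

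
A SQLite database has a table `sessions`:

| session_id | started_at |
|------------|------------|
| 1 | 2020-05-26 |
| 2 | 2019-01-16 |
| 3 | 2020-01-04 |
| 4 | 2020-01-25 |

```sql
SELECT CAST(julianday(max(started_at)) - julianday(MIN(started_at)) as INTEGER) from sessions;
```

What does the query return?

496

MIN = 2019-01-16, MAX = 2020-05-26.
15 days remain in January 2019 after the 16th (31 − 16).
Full months from February 2019 through April 2020 contribute their day counts.
Then 26 days into May 2020.
Total: 15 + 28 + 31 + 30 + 31 + 30 + 31 + 31 + 30 + 31 + 30 + 31 + 31 + 29 + 31 + 30 + 26 = 496.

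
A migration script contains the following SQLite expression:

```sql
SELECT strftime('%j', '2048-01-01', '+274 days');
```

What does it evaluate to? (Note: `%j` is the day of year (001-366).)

First apply '+274 days': 2048-01-01 → 2048-10-01.
Day-of-year for 2048-10-01: days since 2048-01-01 inclusive = 275, zero-padded to 275.

275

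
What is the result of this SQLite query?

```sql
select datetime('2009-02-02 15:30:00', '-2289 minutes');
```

2009-02-01 01:21:00

2289 minutes = 38h 9m; -2289 minutes from 2009-02-02 15:30:00 is 2009-02-01 01:21:00 (crosses midnight).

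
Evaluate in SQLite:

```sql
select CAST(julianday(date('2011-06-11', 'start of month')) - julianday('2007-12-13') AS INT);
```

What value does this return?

`start of month` rewinds 2011-06-11 to 2011-06-01.
18 days remain in December 2007 after the 13th (31 − 13).
Full months from January 2008 through May 2011 contribute their day counts.
Then 1 day into June 2011.
Total: 18 + 31 + 29 + 31 + 30 + 31 + 30 + 31 + 31 + 30 + 31 + 30 + 31 + 31 + 28 + 31 + 30 + 31 + 30 + 31 + 31 + 30 + 31 + 30 + 31 + 31 + 28 + 31 + 30 + 31 + 30 + 31 + 31 + 30 + 31 + 30 + 31 + 31 + 28 + 31 + 30 + 31 + 1 = 1266.

1266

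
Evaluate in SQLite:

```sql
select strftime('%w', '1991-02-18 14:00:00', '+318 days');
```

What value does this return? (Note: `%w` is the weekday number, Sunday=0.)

4

First apply '+318 days': 1991-02-18 14:00:00 → 1992-01-02 14:00:00.
1992-01-02 is a Thursday; with Sunday=0 that is 4.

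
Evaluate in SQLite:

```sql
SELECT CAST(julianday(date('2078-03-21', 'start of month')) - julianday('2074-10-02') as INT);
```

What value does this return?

`start of month` rewinds 2078-03-21 to 2078-03-01.
29 days remain in October 2074 after the 2nd (31 − 2).
Full months from November 2074 through February 2078 contribute their day counts.
Then 1 day into March 2078.
Total: 29 + 30 + 31 + 31 + 28 + 31 + 30 + 31 + 30 + 31 + 31 + 30 + 31 + 30 + 31 + 31 + 29 + 31 + 30 + 31 + 30 + 31 + 31 + 30 + 31 + 30 + 31 + 31 + 28 + 31 + 30 + 31 + 30 + 31 + 31 + 30 + 31 + 30 + 31 + 31 + 28 + 1 = 1246.

1246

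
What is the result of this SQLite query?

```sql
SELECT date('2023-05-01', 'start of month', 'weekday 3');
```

`start of month` rewinds 2023-05-01 to 2023-05-01.
`weekday 3` advances to the next Wednesday; 2023-05-01 is a Monday, so it moves forward to 2023-05-03.

2023-05-03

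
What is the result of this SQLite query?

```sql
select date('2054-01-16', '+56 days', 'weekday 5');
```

Applying '+56 days' to 2054-01-16: counting 56 days forward gives 2054-03-13.
`weekday 5` advances to the next Friday; 2054-03-13 is already a Friday, so it stays at 2054-03-13.

2054-03-13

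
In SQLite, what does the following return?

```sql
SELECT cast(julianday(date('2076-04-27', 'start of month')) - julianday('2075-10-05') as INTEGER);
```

`start of month` rewinds 2076-04-27 to 2076-04-01.
26 days remain in October 2075 after the 5th (31 − 5).
November 2075: 30 days.
December 2075: 31 days.
January 2076: 31 days.
February 2076: 29 days (leap year).
March 2076: 31 days.
Then 1 day into April 2076.
Total: 26 + 30 + 31 + 31 + 29 + 31 + 1 = 179.

179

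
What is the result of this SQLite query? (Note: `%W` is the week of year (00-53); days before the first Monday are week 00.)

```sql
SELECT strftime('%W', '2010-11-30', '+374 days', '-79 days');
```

First apply '+374 days', '-79 days': 2010-11-30 → 2011-09-21.
2011-09-21 is a Wednesday. SQLite's %W counts Mondays since the year started; the result is 38.

38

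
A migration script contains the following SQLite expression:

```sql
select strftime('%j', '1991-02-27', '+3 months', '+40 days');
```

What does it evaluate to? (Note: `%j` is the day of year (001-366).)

187

First apply '+3 months', '+40 days': 1991-02-27 → 1991-07-06.
Day-of-year for 1991-07-06: days since 1991-01-01 inclusive = 187, zero-padded to 187.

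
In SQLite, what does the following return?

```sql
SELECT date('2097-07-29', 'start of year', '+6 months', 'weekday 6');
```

2097-07-06

`start of year` rewinds 2097-07-29 to 2097-01-01.
Adding +6 months to 2097-01-01 gives 2097-07-01.
`weekday 6` advances to the next Saturday; 2097-07-01 is a Monday, so it moves forward to 2097-07-06.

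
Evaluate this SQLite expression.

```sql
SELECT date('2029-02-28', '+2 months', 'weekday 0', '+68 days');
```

2029-07-06

Adding +2 months to 2029-02-28 gives 2029-04-28.
`weekday 0` advances to the next Sunday; 2029-04-28 is a Saturday, so it moves forward to 2029-04-29.
Applying '+68 days' to 2029-04-29: counting 68 days forward gives 2029-07-06.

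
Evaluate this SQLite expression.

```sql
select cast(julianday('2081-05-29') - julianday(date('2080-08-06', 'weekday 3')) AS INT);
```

295

`weekday 3` advances to the next Wednesday; 2080-08-06 is a Tuesday, so it moves forward to 2080-08-07.
24 days remain in August 2080 after the 7th (31 − 7).
Full months from September 2080 through April 2081 contribute their day counts.
Then 29 days into May 2081.
Total: 24 + 30 + 31 + 30 + 31 + 31 + 28 + 31 + 30 + 29 = 295.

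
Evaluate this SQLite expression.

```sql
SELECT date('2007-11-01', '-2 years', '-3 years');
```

2002-11-01

Adding -2 years to 2007-11-01 gives 2005-11-01.
Adding -3 years to 2005-11-01 gives 2002-11-01.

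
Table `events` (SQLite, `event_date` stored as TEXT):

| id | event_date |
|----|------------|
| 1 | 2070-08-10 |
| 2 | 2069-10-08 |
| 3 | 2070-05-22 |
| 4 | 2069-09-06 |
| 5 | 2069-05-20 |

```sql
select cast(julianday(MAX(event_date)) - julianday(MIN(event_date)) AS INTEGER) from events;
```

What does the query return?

MIN = 2069-05-20, MAX = 2070-08-10.
11 days remain in May 2069 after the 20th (31 − 20).
Full months from June 2069 through July 2070 contribute their day counts.
Then 10 days into August 2070.
Total: 11 + 30 + 31 + 31 + 30 + 31 + 30 + 31 + 31 + 28 + 31 + 30 + 31 + 30 + 31 + 10 = 447.

447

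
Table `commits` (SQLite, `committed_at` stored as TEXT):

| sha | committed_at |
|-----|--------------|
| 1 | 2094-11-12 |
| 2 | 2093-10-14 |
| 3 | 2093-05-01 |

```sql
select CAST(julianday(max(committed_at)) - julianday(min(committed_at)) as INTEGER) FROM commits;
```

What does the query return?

MIN = 2093-05-01, MAX = 2094-11-12.
30 days remain in May 2093 after the 1st (31 − 1).
Full months from June 2093 through October 2094 contribute their day counts.
Then 12 days into November 2094.
Total: 30 + 30 + 31 + 31 + 30 + 31 + 30 + 31 + 31 + 28 + 31 + 30 + 31 + 30 + 31 + 31 + 30 + 31 + 12 = 560.

560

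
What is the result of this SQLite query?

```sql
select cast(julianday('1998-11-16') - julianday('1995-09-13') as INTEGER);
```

17 days remain in September 1995 after the 13th (30 − 13).
Full months from October 1995 through October 1998 contribute their day counts.
Then 16 days into November 1998.
Total: 17 + 31 + 30 + 31 + 31 + 29 + 31 + 30 + 31 + 30 + 31 + 31 + 30 + 31 + 30 + 31 + 31 + 28 + 31 + 30 + 31 + 30 + 31 + 31 + 30 + 31 + 30 + 31 + 31 + 28 + 31 + 30 + 31 + 30 + 31 + 31 + 30 + 31 + 16 = 1160.

1160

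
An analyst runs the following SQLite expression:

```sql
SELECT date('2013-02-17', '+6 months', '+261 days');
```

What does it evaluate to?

2014-05-05

Adding +6 months to 2013-02-17 gives 2013-08-17.
Applying '+261 days' to 2013-08-17: counting 261 days forward gives 2014-05-05.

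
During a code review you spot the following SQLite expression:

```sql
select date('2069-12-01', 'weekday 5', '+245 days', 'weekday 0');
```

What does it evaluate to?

`weekday 5` advances to the next Friday; 2069-12-01 is a Sunday, so it moves forward to 2069-12-06.
Applying '+245 days' to 2069-12-06: counting 245 days forward gives 2070-08-08.
`weekday 0` advances to the next Sunday; 2070-08-08 is a Friday, so it moves forward to 2070-08-10.

2070-08-10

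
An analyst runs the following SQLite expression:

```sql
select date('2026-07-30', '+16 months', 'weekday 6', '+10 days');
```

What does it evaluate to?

Adding +16 months to 2026-07-30 gives 2027-11-30.
`weekday 6` advances to the next Saturday; 2027-11-30 is a Tuesday, so it moves forward to 2027-12-04.
Advancing 10 more days within December lands on 2027-12-14.

2027-12-14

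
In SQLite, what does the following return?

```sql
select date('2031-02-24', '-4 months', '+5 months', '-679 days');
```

Adding -4 months to 2031-02-24 gives 2030-10-24.
Adding +5 months to 2030-10-24 gives 2031-03-24.
Applying '-679 days' to 2031-03-24: counting 679 days back gives 2029-05-14.

2029-05-14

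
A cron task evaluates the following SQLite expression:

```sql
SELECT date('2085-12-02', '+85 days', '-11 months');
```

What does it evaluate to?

Applying '+85 days' to 2085-12-02: counting 85 days forward gives 2086-02-25.
Adding -11 months to 2086-02-25 gives 2085-03-25.

2085-03-25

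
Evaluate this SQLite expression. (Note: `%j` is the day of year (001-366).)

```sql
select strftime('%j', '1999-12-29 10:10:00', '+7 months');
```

211

First apply '+7 months': 1999-12-29 10:10:00 → 2000-07-29 10:10:00.
Day-of-year for 2000-07-29: days since 2000-01-01 inclusive = 211, zero-padded to 211.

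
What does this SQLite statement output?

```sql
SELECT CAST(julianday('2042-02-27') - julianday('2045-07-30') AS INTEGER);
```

1 day remains in February 2042 after the 27th (28 − 27).
Full months from March 2042 through June 2045 contribute their day counts.
Then 30 days into July 2045.
Total: 1 + 31 + 30 + 31 + 30 + 31 + 31 + 30 + 31 + 30 + 31 + 31 + 28 + 31 + 30 + 31 + 30 + 31 + 31 + 30 + 31 + 30 + 31 + 31 + 29 + 31 + 30 + 31 + 30 + 31 + 31 + 30 + 31 + 30 + 31 + 31 + 28 + 31 + 30 + 31 + 30 + 30 = 1249.
The subtraction is earlier − later, so the result is −1249 → -1249.

-1249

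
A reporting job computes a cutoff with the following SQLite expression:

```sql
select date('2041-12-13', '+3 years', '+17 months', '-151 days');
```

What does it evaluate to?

Adding +3 years to 2041-12-13 gives 2044-12-13.
Adding +17 months to 2044-12-13 gives 2046-05-13.
Applying '-151 days' to 2046-05-13: counting 151 days back gives 2045-12-13.

2045-12-13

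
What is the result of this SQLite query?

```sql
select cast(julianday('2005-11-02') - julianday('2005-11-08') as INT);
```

-6

Both dates are in November 2005: 8 − 2 = 6.
The subtraction is earlier − later, so the result is −6 → -6.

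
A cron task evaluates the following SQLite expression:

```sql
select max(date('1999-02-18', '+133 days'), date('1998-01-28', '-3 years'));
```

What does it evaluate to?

1999-07-01

date('1999-02-18', '+133 days') → 1999-07-01.
date('1998-01-28', '-3 years') → 1995-01-28.
Later of the two is 1999-07-01.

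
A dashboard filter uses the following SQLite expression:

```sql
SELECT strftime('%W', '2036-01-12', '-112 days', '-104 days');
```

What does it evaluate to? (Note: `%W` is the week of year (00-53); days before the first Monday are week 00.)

23

First apply '-112 days', '-104 days': 2036-01-12 → 2035-06-10.
2035-06-10 is a Sunday. SQLite's %W counts Mondays since the year started; the result is 23.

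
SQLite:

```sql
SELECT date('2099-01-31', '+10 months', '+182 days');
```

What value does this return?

Adding +10 months to 2099-01-31 targets 2099-11-31. November 2099 has only 30 days, so SQLite normalizes the 1-day overflow forward to 2099-12-01.
Applying '+182 days' to 2099-12-01: counting 182 days forward gives 2100-06-01.

2100-06-01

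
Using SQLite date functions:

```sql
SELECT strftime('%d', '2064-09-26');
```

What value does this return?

`%d` extracts the 2-digit day of month: 26.

26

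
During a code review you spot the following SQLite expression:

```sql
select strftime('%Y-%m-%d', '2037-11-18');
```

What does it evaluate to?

2037-11-18

`%Y-%m-%d` extracts the ISO date: 2037-11-18.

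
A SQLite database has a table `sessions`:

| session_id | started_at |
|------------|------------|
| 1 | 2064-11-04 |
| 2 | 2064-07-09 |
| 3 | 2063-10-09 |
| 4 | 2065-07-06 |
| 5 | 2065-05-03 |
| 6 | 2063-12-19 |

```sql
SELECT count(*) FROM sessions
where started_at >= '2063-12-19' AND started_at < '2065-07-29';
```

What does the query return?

Rows in [2063-12-19, 2065-07-29): 2064-11-04, 2064-07-09, 2065-07-06, 2065-05-03, 2063-12-19 → 5 rows.

5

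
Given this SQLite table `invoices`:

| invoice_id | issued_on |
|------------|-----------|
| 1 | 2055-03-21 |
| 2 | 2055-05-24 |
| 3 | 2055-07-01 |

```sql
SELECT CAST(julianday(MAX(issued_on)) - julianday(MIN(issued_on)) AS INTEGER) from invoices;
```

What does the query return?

102

MIN = 2055-03-21, MAX = 2055-07-01.
10 days remain in March 2055 after the 21st (31 − 21).
April 2055: 30 days.
May 2055: 31 days.
June 2055: 30 days.
Then 1 day into July 2055.
Total: 10 + 30 + 31 + 30 + 1 = 102.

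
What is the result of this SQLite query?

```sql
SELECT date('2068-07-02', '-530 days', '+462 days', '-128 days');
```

Applying '-530 days' to 2068-07-02: counting 530 days back gives 2067-01-19.
Applying '+462 days' to 2067-01-19: counting 462 days forward gives 2068-04-25.
Applying '-128 days' to 2068-04-25: counting 128 days back gives 2067-12-19.

2067-12-19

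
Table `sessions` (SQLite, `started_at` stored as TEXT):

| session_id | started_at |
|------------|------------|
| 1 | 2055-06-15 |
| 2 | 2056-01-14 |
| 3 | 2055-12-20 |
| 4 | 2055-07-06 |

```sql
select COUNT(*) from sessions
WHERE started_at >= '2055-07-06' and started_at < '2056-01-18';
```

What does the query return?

Rows in [2055-07-06, 2056-01-18): 2056-01-14, 2055-12-20, 2055-07-06 → 3 rows.

3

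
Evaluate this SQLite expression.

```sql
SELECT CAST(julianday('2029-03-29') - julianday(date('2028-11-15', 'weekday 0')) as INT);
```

130

`weekday 0` advances to the next Sunday; 2028-11-15 is a Wednesday, so it moves forward to 2028-11-19.
11 days remain in November 2028 after the 19th (30 − 19).
December 2028: 31 days.
January 2029: 31 days.
February 2029: 28 days.
Then 29 days into March 2029.
Total: 11 + 31 + 31 + 28 + 29 = 130.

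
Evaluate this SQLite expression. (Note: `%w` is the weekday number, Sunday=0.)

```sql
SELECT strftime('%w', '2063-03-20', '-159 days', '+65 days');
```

6

First apply '-159 days', '+65 days': 2063-03-20 → 2062-12-16.
2062-12-16 is a Saturday; with Sunday=0 that is 6.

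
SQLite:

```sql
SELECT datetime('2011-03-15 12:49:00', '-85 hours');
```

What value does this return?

2011-03-11 23:49:00

-85 hours from 2011-03-15 12:49:00 is 2011-03-11 23:49:00 (crosses midnight).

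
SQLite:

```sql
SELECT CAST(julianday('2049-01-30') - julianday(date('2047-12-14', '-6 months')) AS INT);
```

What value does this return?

596

Adding -6 months to 2047-12-14 gives 2047-06-14.
16 days remain in June 2047 after the 14th (30 − 14).
Full months from July 2047 through December 2048 contribute their day counts.
Then 30 days into January 2049.
Total: 16 + 31 + 31 + 30 + 31 + 30 + 31 + 31 + 29 + 31 + 30 + 31 + 30 + 31 + 31 + 30 + 31 + 30 + 31 + 30 = 596.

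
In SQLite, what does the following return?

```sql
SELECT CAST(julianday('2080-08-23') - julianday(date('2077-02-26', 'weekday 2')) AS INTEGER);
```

1270

`weekday 2` advances to the next Tuesday; 2077-02-26 is a Friday, so it moves forward to 2077-03-02.
29 days remain in March 2077 after the 2nd (31 − 2).
Full months from April 2077 through July 2080 contribute their day counts.
Then 23 days into August 2080.
Total: 29 + 30 + 31 + 30 + 31 + 31 + 30 + 31 + 30 + 31 + 31 + 28 + 31 + 30 + 31 + 30 + 31 + 31 + 30 + 31 + 30 + 31 + 31 + 28 + 31 + 30 + 31 + 30 + 31 + 31 + 30 + 31 + 30 + 31 + 31 + 29 + 31 + 30 + 31 + 30 + 31 + 23 = 1270.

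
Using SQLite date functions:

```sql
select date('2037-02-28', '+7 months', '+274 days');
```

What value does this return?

Adding +7 months to 2037-02-28 gives 2037-09-28.
Applying '+274 days' to 2037-09-28: counting 274 days forward gives 2038-06-29.

2038-06-29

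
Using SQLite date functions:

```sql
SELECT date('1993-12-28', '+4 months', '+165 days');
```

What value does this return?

1994-10-10

Adding +4 months to 1993-12-28 gives 1994-04-28.
Applying '+165 days' to 1994-04-28: counting 165 days forward gives 1994-10-10.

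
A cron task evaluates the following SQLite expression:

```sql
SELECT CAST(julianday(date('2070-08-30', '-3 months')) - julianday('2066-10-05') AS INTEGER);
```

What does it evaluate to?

Adding -3 months to 2070-08-30 gives 2070-05-30.
26 days remain in October 2066 after the 5th (31 − 5).
Full months from November 2066 through April 2070 contribute their day counts.
Then 30 days into May 2070.
Total: 26 + 30 + 31 + 31 + 28 + 31 + 30 + 31 + 30 + 31 + 31 + 30 + 31 + 30 + 31 + 31 + 29 + 31 + 30 + 31 + 30 + 31 + 31 + 30 + 31 + 30 + 31 + 31 + 28 + 31 + 30 + 31 + 30 + 31 + 31 + 30 + 31 + 30 + 31 + 31 + 28 + 31 + 30 + 30 = 1333.

1333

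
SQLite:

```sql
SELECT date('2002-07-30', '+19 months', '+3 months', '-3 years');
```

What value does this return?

2001-06-01

Adding +19 months to 2002-07-30 targets 2004-02-30. February 2004 has only 29 days, so SQLite normalizes the 1-day overflow forward to 2004-03-01.
Adding +3 months to 2004-03-01 gives 2004-06-01.
Adding -3 years to 2004-06-01 gives 2001-06-01.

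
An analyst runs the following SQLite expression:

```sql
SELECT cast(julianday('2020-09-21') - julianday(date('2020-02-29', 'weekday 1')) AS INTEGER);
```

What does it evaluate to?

`weekday 1` advances to the next Monday; 2020-02-29 is a Saturday, so it moves forward to 2020-03-02.
29 days remain in March 2020 after the 2nd (31 − 2).
April 2020: 30 days.
May 2020: 31 days.
June 2020: 30 days.
July 2020: 31 days.
August 2020: 31 days.
Then 21 days into September 2020.
Total: 29 + 30 + 31 + 30 + 31 + 31 + 21 = 203.

203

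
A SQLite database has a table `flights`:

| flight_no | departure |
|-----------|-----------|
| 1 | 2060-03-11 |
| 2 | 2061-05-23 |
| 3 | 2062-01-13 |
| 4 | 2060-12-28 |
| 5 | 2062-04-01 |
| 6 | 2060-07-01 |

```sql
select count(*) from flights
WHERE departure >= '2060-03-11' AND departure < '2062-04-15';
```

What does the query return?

6

Rows in [2060-03-11, 2062-04-15): 2060-03-11, 2061-05-23, 2062-01-13, 2060-12-28, 2062-04-01, 2060-07-01 → 6 rows.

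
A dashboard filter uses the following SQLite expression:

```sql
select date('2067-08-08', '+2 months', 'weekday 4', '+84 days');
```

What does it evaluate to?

Adding +2 months to 2067-08-08 gives 2067-10-08.
`weekday 4` advances to the next Thursday; 2067-10-08 is a Saturday, so it moves forward to 2067-10-13.
Applying '+84 days' to 2067-10-13: counting 84 days forward gives 2068-01-05.

2068-01-05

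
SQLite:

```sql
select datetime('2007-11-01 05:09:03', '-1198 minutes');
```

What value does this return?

1198 minutes = 19h 58m; -1198 minutes from 2007-11-01 05:09:03 is 2007-10-31 09:11:03 (crosses midnight).

2007-10-31 09:11:03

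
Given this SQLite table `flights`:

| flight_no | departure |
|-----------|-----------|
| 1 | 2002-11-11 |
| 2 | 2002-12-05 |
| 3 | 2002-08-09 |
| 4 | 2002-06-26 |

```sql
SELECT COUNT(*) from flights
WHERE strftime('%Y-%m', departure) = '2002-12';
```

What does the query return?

1

Rows with year-month 2002-12: 2002-12-05 → 1.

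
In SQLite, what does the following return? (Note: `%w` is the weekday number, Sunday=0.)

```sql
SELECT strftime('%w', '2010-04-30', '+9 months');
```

0

First apply '+9 months': 2010-04-30 → 2011-01-30.
2011-01-30 is a Sunday; with Sunday=0 that is 0.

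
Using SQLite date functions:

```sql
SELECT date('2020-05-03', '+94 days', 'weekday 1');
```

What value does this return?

2020-08-10

Applying '+94 days' to 2020-05-03: counting 94 days forward gives 2020-08-05.
`weekday 1` advances to the next Monday; 2020-08-05 is a Wednesday, so it moves forward to 2020-08-10.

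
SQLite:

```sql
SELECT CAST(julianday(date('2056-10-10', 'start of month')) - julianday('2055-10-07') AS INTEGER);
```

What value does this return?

360

`start of month` rewinds 2056-10-10 to 2056-10-01.
24 days remain in October 2055 after the 7th (31 − 7).
Full months from November 2055 through September 2056 contribute their day counts.
Then 1 day into October 2056.
Total: 24 + 30 + 31 + 31 + 29 + 31 + 30 + 31 + 30 + 31 + 31 + 30 + 1 = 360.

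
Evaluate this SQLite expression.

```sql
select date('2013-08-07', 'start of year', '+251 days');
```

`start of year` rewinds 2013-08-07 to 2013-01-01.
Applying '+251 days' to 2013-01-01: counting 251 days forward gives 2013-09-09.

2013-09-09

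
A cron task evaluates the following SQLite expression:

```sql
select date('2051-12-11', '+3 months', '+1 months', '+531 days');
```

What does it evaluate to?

2053-09-24

Adding +3 months to 2051-12-11 gives 2052-03-11.
Adding +1 month to 2052-03-11 gives 2052-04-11.
Applying '+531 days' to 2052-04-11: counting 531 days forward gives 2053-09-24.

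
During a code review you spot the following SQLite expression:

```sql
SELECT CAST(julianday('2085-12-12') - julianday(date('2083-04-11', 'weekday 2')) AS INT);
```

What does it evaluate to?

974

`weekday 2` advances to the next Tuesday; 2083-04-11 is a Sunday, so it moves forward to 2083-04-13.
17 days remain in April 2083 after the 13th (30 − 13).
Full months from May 2083 through November 2085 contribute their day counts.
Then 12 days into December 2085.
Total: 17 + 31 + 30 + 31 + 31 + 30 + 31 + 30 + 31 + 31 + 29 + 31 + 30 + 31 + 30 + 31 + 31 + 30 + 31 + 30 + 31 + 31 + 28 + 31 + 30 + 31 + 30 + 31 + 31 + 30 + 31 + 30 + 12 = 974.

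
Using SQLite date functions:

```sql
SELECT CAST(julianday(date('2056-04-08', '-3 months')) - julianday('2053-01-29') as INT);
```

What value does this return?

1074

Adding -3 months to 2056-04-08 gives 2056-01-08.
2 days remain in January 2053 after the 29th (31 − 29).
Full months from February 2053 through December 2055 contribute their day counts.
Then 8 days into January 2056.
Total: 2 + 28 + 31 + 30 + 31 + 30 + 31 + 31 + 30 + 31 + 30 + 31 + 31 + 28 + 31 + 30 + 31 + 30 + 31 + 31 + 30 + 31 + 30 + 31 + 31 + 28 + 31 + 30 + 31 + 30 + 31 + 31 + 30 + 31 + 30 + 31 + 8 = 1074.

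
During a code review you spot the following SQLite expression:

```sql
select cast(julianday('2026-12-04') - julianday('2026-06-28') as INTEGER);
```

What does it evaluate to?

2 days remain in June 2026 after the 28th (30 − 28).
July 2026: 31 days.
August 2026: 31 days.
September 2026: 30 days.
October 2026: 31 days.
November 2026: 30 days.
Then 4 days into December 2026.
Total: 2 + 31 + 31 + 30 + 31 + 30 + 4 = 159.

159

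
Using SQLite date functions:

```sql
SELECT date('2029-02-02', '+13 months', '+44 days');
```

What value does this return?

2030-04-15

Adding +13 months to 2029-02-02 gives 2030-03-02.
Applying '+44 days' to 2030-03-02: counting 44 days forward gives 2030-04-15.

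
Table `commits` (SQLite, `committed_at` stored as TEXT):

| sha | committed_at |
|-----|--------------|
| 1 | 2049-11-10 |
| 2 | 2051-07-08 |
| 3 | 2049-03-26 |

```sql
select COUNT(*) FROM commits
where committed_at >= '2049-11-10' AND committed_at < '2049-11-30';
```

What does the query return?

1

Rows in [2049-11-10, 2049-11-30): 2049-11-10 → 1 row.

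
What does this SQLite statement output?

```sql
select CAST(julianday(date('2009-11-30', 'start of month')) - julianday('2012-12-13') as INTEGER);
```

`start of month` rewinds 2009-11-30 to 2009-11-01.
29 days remain in November 2009 after the 1st (30 − 1).
Full months from December 2009 through November 2012 contribute their day counts.
Then 13 days into December 2012.
Total: 29 + 31 + 31 + 28 + 31 + 30 + 31 + 30 + 31 + 31 + 30 + 31 + 30 + 31 + 31 + 28 + 31 + 30 + 31 + 30 + 31 + 31 + 30 + 31 + 30 + 31 + 31 + 29 + 31 + 30 + 31 + 30 + 31 + 31 + 30 + 31 + 30 + 13 = 1138.
The subtraction is earlier − later, so the result is −1138 → -1138.

-1138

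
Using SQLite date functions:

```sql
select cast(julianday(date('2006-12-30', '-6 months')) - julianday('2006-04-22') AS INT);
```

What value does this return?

Adding -6 months to 2006-12-30 gives 2006-06-30.
8 days remain in April 2006 after the 22nd (30 − 22).
May 2006: 31 days.
Then 30 days into June 2006.
Total: 8 + 31 + 30 = 69.

69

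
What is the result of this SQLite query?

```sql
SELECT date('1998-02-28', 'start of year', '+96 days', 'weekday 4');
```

`start of year` rewinds 1998-02-28 to 1998-01-01.
Applying '+96 days' to 1998-01-01: counting 96 days forward gives 1998-04-07.
`weekday 4` advances to the next Thursday; 1998-04-07 is a Tuesday, so it moves forward to 1998-04-09.

1998-04-09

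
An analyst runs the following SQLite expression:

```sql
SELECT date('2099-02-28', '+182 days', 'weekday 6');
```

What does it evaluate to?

Applying '+182 days' to 2099-02-28: counting 182 days forward gives 2099-08-29.
`weekday 6` advances to the next Saturday; 2099-08-29 is already a Saturday, so it stays at 2099-08-29.

2099-08-29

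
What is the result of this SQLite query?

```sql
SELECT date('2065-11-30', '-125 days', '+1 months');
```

Applying '-125 days' to 2065-11-30: counting 125 days back gives 2065-07-28.
Adding +1 month to 2065-07-28 gives 2065-08-28.

2065-08-28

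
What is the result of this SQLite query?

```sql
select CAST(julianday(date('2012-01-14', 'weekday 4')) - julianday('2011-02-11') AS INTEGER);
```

`weekday 4` advances to the next Thursday; 2012-01-14 is a Saturday, so it moves forward to 2012-01-19.
17 days remain in February 2011 after the 11th (28 − 11).
Full months from March 2011 through December 2011 contribute their day counts.
Then 19 days into January 2012.
Total: 17 + 31 + 30 + 31 + 30 + 31 + 31 + 30 + 31 + 30 + 31 + 19 = 342.

342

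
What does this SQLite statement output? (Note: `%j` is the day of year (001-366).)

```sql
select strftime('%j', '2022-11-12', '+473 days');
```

059

First apply '+473 days': 2022-11-12 → 2024-02-28.
Day-of-year for 2024-02-28: days since 2024-01-01 inclusive = 59, zero-padded to 059.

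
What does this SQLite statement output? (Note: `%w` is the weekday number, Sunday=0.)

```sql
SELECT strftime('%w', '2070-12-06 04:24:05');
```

6

2070-12-06 is a Saturday; with Sunday=0 that is 6.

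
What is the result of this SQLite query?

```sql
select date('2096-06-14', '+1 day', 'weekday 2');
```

2096-06-19

Advancing 1 more day within June lands on 2096-06-15.
`weekday 2` advances to the next Tuesday; 2096-06-15 is a Friday, so it moves forward to 2096-06-19.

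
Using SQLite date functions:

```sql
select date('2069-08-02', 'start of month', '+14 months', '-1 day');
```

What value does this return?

`start of month` rewinds 2069-08-02 to 2069-08-01.
Adding +14 months to 2069-08-01 gives 2070-10-01.
Going back 1 day from 2070-10-01 reaches 2070-09-30 (last day of September, 30 days).

2070-09-30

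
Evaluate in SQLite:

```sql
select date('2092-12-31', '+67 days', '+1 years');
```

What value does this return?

Applying '+67 days' to 2092-12-31: counting 67 days forward gives 2093-03-08.
Adding +1 year to 2093-03-08 gives 2094-03-08.

2094-03-08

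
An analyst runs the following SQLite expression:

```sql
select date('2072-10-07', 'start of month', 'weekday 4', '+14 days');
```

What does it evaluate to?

2072-10-20

`start of month` rewinds 2072-10-07 to 2072-10-01.
`weekday 4` advances to the next Thursday; 2072-10-01 is a Saturday, so it moves forward to 2072-10-06.
Advancing 14 more days within October lands on 2072-10-20.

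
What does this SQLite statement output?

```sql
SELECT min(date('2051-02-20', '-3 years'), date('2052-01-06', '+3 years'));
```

date('2051-02-20', '-3 years') → 2048-02-20.
date('2052-01-06', '+3 years') → 2055-01-06.
Earlier of the two is 2048-02-20.

2048-02-20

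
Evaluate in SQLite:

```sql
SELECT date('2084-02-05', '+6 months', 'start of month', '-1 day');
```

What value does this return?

Adding +6 months to 2084-02-05 gives 2084-08-05.
`start of month` rewinds 2084-08-05 to 2084-08-01.
Going back 1 day from 2084-08-01 reaches 2084-07-31 (last day of July, 31 days).

2084-07-31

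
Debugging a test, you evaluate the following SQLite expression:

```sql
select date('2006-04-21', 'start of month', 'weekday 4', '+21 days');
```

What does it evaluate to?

`start of month` rewinds 2006-04-21 to 2006-04-01.
`weekday 4` advances to the next Thursday; 2006-04-01 is a Saturday, so it moves forward to 2006-04-06.
Advancing 21 more days within April lands on 2006-04-27.

2006-04-27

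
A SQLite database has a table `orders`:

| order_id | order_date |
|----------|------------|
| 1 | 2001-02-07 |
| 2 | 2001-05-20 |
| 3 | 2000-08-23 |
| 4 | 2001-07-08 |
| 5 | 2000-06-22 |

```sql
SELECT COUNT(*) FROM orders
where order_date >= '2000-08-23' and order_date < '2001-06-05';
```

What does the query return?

Rows in [2000-08-23, 2001-06-05): 2001-02-07, 2001-05-20, 2000-08-23 → 3 rows.

3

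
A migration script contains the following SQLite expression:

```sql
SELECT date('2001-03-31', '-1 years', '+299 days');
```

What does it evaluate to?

2001-01-24

Adding -1 year to 2001-03-31 gives 2000-03-31.
Applying '+299 days' to 2000-03-31: counting 299 days forward gives 2001-01-24.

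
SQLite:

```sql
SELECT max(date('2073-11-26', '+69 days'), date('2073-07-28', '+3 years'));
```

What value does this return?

2076-07-28

date('2073-11-26', '+69 days') → 2074-02-03.
date('2073-07-28', '+3 years') → 2076-07-28.
Later of the two is 2076-07-28.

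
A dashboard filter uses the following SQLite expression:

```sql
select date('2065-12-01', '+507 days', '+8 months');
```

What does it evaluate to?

Applying '+507 days' to 2065-12-01: counting 507 days forward gives 2067-04-22.
Adding +8 months to 2067-04-22 gives 2067-12-22.

2067-12-22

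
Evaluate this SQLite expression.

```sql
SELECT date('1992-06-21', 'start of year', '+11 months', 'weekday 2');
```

`start of year` rewinds 1992-06-21 to 1992-01-01.
Adding +11 months to 1992-01-01 gives 1992-12-01.
`weekday 2` advances to the next Tuesday; 1992-12-01 is already a Tuesday, so it stays at 1992-12-01.

1992-12-01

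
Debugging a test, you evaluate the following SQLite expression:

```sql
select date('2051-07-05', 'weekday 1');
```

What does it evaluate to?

`weekday 1` advances to the next Monday; 2051-07-05 is a Wednesday, so it moves forward to 2051-07-10.

2051-07-10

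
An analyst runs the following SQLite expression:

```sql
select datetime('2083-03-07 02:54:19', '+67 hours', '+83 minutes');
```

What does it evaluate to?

2083-03-09 23:17:19

+67 hours from 2083-03-07 02:54:19 is 2083-03-09 21:54:19 (crosses midnight).
83 minutes = 1h 23m; +83 minutes from 2083-03-09 21:54:19 is 2083-03-09 23:17:19.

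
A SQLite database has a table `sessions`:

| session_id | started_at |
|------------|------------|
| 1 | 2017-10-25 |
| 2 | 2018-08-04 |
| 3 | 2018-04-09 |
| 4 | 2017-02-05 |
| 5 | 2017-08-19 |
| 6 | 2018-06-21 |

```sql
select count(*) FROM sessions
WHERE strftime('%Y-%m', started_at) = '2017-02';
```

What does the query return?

1

Rows with year-month 2017-02: 2017-02-05 → 1.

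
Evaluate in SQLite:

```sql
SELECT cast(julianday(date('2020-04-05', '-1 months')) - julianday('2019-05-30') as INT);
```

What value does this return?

280

Adding -1 month to 2020-04-05 gives 2020-03-05.
1 day remains in May 2019 after the 30th (31 − 30).
Full months from June 2019 through February 2020 contribute their day counts.
Then 5 days into March 2020.
Total: 1 + 30 + 31 + 31 + 30 + 31 + 30 + 31 + 31 + 29 + 5 = 280.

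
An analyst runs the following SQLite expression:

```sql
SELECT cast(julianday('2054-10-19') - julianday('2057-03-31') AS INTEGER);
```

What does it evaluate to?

-894

12 days remain in October 2054 after the 19th (31 − 19).
Full months from November 2054 through February 2057 contribute their day counts.
Then 31 days into March 2057.
Total: 12 + 30 + 31 + 31 + 28 + 31 + 30 + 31 + 30 + 31 + 31 + 30 + 31 + 30 + 31 + 31 + 29 + 31 + 30 + 31 + 30 + 31 + 31 + 30 + 31 + 30 + 31 + 31 + 28 + 31 = 894.
The subtraction is earlier − later, so the result is −894 → -894.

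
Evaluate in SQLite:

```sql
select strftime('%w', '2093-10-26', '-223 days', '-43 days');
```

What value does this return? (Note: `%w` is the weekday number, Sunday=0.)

First apply '-223 days', '-43 days': 2093-10-26 → 2093-02-02.
2093-02-02 is a Monday; with Sunday=0 that is 1.

1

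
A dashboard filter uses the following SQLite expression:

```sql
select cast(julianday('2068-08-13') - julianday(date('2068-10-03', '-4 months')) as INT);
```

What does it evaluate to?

71

Adding -4 months to 2068-10-03 gives 2068-06-03.
27 days remain in June 2068 after the 3rd (30 − 3).
July 2068: 31 days.
Then 13 days into August 2068.
Total: 27 + 31 + 13 = 71.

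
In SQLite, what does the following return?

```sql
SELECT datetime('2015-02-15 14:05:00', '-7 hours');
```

-7 hours from 2015-02-15 14:05:00 is 2015-02-15 07:05:00.

2015-02-15 07:05:00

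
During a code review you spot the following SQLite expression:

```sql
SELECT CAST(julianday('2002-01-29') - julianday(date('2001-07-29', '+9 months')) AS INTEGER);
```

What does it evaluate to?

-90

Adding +9 months to 2001-07-29 gives 2002-04-29.
2 days remain in January 2002 after the 29th (31 − 29).
February 2002: 28 days.
March 2002: 31 days.
Then 29 days into April 2002.
Total: 2 + 28 + 31 + 29 = 90.
The subtraction is earlier − later, so the result is −90 → -90.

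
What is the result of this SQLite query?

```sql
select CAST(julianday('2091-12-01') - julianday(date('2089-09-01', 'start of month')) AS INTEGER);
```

`start of month` rewinds 2089-09-01 to 2089-09-01.
29 days remain in September 2089 after the 1st (30 − 1).
Full months from October 2089 through November 2091 contribute their day counts.
Then 1 day into December 2091.
Total: 29 + 31 + 30 + 31 + 31 + 28 + 31 + 30 + 31 + 30 + 31 + 31 + 30 + 31 + 30 + 31 + 31 + 28 + 31 + 30 + 31 + 30 + 31 + 31 + 30 + 31 + 30 + 1 = 821.

821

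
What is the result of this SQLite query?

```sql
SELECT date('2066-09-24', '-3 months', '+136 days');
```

2066-11-07

Adding -3 months to 2066-09-24 gives 2066-06-24.
Applying '+136 days' to 2066-06-24: counting 136 days forward gives 2066-11-07.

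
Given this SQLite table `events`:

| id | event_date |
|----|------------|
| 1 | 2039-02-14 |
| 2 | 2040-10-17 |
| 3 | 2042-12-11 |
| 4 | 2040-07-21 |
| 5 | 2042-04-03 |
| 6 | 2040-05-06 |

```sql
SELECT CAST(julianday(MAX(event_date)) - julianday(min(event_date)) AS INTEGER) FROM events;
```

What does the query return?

MIN = 2039-02-14, MAX = 2042-12-11.
14 days remain in February 2039 after the 14th (28 − 14).
Full months from March 2039 through November 2042 contribute their day counts.
Then 11 days into December 2042.
Total: 14 + 31 + 30 + 31 + 30 + 31 + 31 + 30 + 31 + 30 + 31 + 31 + 29 + 31 + 30 + 31 + 30 + 31 + 31 + 30 + 31 + 30 + 31 + 31 + 28 + 31 + 30 + 31 + 30 + 31 + 31 + 30 + 31 + 30 + 31 + 31 + 28 + 31 + 30 + 31 + 30 + 31 + 31 + 30 + 31 + 30 + 11 = 1396.

1396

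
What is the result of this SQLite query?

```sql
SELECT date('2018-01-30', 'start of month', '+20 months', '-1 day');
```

2019-08-31

`start of month` rewinds 2018-01-30 to 2018-01-01.
Adding +20 months to 2018-01-01 gives 2019-09-01.
Going back 1 day from 2019-09-01 reaches 2019-08-31 (last day of August, 31 days).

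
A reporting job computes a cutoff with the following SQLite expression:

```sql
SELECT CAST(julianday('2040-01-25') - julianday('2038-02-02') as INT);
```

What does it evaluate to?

722

26 days remain in February 2038 after the 2nd (28 − 2).
Full months from March 2038 through December 2039 contribute their day counts.
Then 25 days into January 2040.
Total: 26 + 31 + 30 + 31 + 30 + 31 + 31 + 30 + 31 + 30 + 31 + 31 + 28 + 31 + 30 + 31 + 30 + 31 + 31 + 30 + 31 + 30 + 31 + 25 = 722.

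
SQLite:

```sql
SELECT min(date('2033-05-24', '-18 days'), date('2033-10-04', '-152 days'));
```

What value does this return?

2033-05-05

date('2033-05-24', '-18 days') → 2033-05-06.
date('2033-10-04', '-152 days') → 2033-05-05.
Earlier of the two is 2033-05-05.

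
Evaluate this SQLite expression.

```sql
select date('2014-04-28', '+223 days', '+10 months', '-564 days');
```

2014-03-22

Applying '+223 days' to 2014-04-28: counting 223 days forward gives 2014-12-07.
Adding +10 months to 2014-12-07 gives 2015-10-07.
Applying '-564 days' to 2015-10-07: counting 564 days back gives 2014-03-22.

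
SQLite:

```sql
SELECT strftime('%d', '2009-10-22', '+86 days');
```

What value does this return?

First apply '+86 days': 2009-10-22 → 2010-01-16.
`%d` extracts the 2-digit day of month: 16.

16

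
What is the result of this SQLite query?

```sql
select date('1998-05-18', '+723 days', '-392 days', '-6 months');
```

1998-10-14

Applying '+723 days' to 1998-05-18: counting 723 days forward gives 2000-05-10.
Applying '-392 days' to 2000-05-10: counting 392 days back gives 1999-04-14.
Adding -6 months to 1999-04-14 gives 1998-10-14.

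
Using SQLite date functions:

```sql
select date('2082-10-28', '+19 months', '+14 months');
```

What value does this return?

2085-07-28

Adding +19 months to 2082-10-28 gives 2084-05-28.
Adding +14 months to 2084-05-28 gives 2085-07-28.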